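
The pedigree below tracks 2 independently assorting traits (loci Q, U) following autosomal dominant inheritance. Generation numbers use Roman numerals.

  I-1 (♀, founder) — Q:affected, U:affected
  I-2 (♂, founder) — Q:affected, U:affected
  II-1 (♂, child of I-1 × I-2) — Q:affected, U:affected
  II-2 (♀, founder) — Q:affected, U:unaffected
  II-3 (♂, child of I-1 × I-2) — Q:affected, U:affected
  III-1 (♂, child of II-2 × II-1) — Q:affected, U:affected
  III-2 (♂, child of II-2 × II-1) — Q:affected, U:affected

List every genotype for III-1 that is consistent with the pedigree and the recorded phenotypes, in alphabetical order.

Q/I-1 aff ·: Qq|QQ
Q/I-2 aff ·: Qq|QQ
Q/II-1 aff I-1×I-2: Qq|QQ
Q/II-2 aff ·: Qq|QQ
Q/II-3 aff I-1×I-2: Qq|QQ
Q/III-1 aff II-2×II-1: Qq|QQ
Q/III-2 aff II-2×II-1: Qq|QQ
⇒ Q over [I-1,I-2,II-1,II-2,II-3,III-1,III-2]: 83 consistent
U/I-1 aff ·: Uu|UU
U/I-2 aff ·: Uu|UU
U/II-1 aff I-1×I-2: Uu|UU
U/II-2 un ·: uu
U/II-3 aff I-1×I-2: Uu|UU
U/III-1 aff II-2×II-1: Uu
U/III-2 aff II-2×II-1: Uu
⇒ U over [I-1,I-2,II-1,II-2,II-3,III-1,III-2]: 13 consistent

III-1 ∈ {QQ Uu, Qq Uu}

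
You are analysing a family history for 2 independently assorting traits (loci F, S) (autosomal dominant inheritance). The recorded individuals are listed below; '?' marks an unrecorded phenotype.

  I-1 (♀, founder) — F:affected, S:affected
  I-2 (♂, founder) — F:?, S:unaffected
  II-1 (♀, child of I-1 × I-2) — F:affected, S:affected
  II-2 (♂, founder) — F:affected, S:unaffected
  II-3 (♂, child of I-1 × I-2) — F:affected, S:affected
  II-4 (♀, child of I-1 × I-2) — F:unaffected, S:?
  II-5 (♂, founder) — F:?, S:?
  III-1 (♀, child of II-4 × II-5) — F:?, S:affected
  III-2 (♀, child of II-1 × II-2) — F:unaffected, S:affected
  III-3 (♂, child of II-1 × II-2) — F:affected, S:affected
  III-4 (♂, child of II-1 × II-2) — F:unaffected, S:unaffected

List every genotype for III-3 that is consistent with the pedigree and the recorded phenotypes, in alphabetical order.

F/I-1 aff ·: Ff
F/I-2 ? ·: ff|Ff
F/II-1 aff I-1×I-2: Ff
F/II-2 aff ·: Ff
F/II-3 aff I-1×I-2: Ff|FF
F/II-4 un I-1×I-2: ff
F/II-5 ? ·: ff|Ff|FF
F/III-1 ? II-4×II-5: ff|Ff
F/III-2 un II-1×II-2: ff
F/III-3 aff II-1×II-2: Ff|FF
F/III-4 un II-1×II-2: ff
⇒ F over [I-1,I-2,II-1,II-2,II-3,II-4,II-5,III-1,III-2,III-3,III-4]: 24 consistent
S/I-1 aff ·: Ss|SS
S/I-2 un ·: ss
S/II-1 aff I-1×I-2: Ss
S/II-2 un ·: ss
S/II-3 aff I-1×I-2: Ss
S/II-4 ? I-1×I-2: ss|Ss
S/II-5 ? ·: ss|Ss|SS
S/III-1 aff II-4×II-5: Ss|SS
S/III-2 aff II-1×II-2: Ss
S/III-3 aff II-1×II-2: Ss
S/III-4 un II-1×II-2: ss
⇒ S over [I-1,I-2,II-1,II-2,II-3,II-4,II-5,III-1,III-2,III-3,III-4]: 12 consistent

III-3 ∈ {FF Ss, Ff Ss}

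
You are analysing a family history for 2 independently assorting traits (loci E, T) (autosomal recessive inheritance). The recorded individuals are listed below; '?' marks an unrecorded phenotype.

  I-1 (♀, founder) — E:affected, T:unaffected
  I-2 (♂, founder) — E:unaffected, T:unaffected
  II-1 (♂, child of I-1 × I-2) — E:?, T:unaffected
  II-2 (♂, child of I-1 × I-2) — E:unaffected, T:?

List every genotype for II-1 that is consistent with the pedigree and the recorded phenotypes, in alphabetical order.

II-1 ∈ {Ee TT, Ee Tt, ee TT, ee Tt}

E/I-1 aff ·: ee
E/I-2 un ·: EE|Ee
E/II-1 ? I-1×I-2: Ee|ee
E/II-2 un I-1×I-2: Ee
⇒ E over [I-1,I-2,II-1,II-2]: 3 consistent
T/I-1 un ·: TT|Tt
T/I-2 un ·: TT|Tt
T/II-1 un I-1×I-2: TT|Tt
T/II-2 ? I-1×I-2: TT|Tt|tt
⇒ T over [I-1,I-2,II-1,II-2]: 15 consistent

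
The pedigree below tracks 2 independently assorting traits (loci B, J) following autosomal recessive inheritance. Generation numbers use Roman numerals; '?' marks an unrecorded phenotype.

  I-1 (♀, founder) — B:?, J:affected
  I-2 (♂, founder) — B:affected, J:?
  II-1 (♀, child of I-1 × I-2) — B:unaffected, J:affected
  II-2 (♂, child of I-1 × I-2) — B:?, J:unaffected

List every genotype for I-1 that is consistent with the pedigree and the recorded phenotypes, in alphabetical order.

I-1 ∈ {BB jj, Bb jj}

B/I-1 ? ·: BB|Bb
B/I-2 aff ·: bb
B/II-1 un I-1×I-2: Bb
B/II-2 ? I-1×I-2: Bb|bb
⇒ B over [I-1,I-2,II-1,II-2]: 3 consistent
J/I-1 aff ·: jj
J/I-2 ? ·: Jj
J/II-1 aff I-1×I-2: jj
J/II-2 un I-1×I-2: Jj
⇒ J over [I-1,I-2,II-1,II-2]: 1 consistent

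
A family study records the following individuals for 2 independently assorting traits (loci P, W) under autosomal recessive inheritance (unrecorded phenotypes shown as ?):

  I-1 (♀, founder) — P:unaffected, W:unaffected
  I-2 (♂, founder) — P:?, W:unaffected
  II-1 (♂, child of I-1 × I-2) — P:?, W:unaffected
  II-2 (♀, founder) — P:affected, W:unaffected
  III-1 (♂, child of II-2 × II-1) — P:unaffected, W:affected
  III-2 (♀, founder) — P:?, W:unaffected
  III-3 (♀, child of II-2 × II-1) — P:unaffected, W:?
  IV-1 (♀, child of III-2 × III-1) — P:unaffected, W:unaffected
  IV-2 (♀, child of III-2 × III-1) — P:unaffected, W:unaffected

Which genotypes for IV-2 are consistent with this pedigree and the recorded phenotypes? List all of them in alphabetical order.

IV-2 ∈ {PP Ww, Pp Ww}

P/I-1 un ·: PP|Pp
P/I-2 ? ·: PP|Pp|pp
P/II-1 ? I-1×I-2: PP|Pp
P/II-2 aff ·: pp
P/III-1 un II-2×II-1: Pp
P/III-2 ? ·: PP|Pp|pp
P/III-3 un II-2×II-1: Pp
P/IV-1 un III-2×III-1: PP|Pp
P/IV-2 un III-2×III-1: PP|Pp
⇒ P over [I-1,I-2,II-1,II-2,III-1,III-2,III-3,IV-1,IV-2]: 81 consistent
W/I-1 un ·: WW|Ww
W/I-2 un ·: WW|Ww
W/II-1 un I-1×I-2: Ww
W/II-2 un ·: Ww
W/III-1 aff II-2×II-1: ww
W/III-2 un ·: WW|Ww
W/III-3 ? II-2×II-1: WW|Ww|ww
W/IV-1 un III-2×III-1: Ww
W/IV-2 un III-2×III-1: Ww
⇒ W over [I-1,I-2,II-1,II-2,III-1,III-2,III-3,IV-1,IV-2]: 18 consistent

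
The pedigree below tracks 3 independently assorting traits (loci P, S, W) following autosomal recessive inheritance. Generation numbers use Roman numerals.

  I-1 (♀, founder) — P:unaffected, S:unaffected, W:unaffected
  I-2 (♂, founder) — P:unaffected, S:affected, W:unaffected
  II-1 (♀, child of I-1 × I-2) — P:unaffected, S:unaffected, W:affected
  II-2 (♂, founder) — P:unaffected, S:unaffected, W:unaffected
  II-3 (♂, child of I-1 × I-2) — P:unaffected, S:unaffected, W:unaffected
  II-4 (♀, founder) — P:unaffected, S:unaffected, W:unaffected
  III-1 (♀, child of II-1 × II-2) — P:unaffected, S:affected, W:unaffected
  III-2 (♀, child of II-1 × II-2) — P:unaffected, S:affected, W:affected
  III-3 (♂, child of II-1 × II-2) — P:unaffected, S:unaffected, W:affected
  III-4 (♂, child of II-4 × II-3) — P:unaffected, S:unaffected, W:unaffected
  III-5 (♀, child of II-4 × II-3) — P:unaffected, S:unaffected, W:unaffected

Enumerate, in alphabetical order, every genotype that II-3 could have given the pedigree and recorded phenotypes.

P/I-1 un ·: PP|Pp
P/I-2 un ·: PP|Pp
P/II-1 un I-1×I-2: PP|Pp
P/II-2 un ·: PP|Pp
P/II-3 un I-1×I-2: PP|Pp
P/II-4 un ·: PP|Pp
P/III-1 un II-1×II-2: PP|Pp
P/III-2 un II-1×II-2: PP|Pp
P/III-3 un II-1×II-2: PP|Pp
P/III-4 un II-4×II-3: PP|Pp
P/III-5 un II-4×II-3: PP|Pp
⇒ P over [I-1,I-2,II-1,II-2,II-3,II-4,III-1,III-2,III-3,III-4,III-5]: 1020 consistent
S/I-1 un ·: SS|Ss
S/I-2 aff ·: ss
S/II-1 un I-1×I-2: Ss
S/II-2 un ·: Ss
S/II-3 un I-1×I-2: Ss
S/II-4 un ·: SS|Ss
S/III-1 aff II-1×II-2: ss
S/III-2 aff II-1×II-2: ss
S/III-3 un II-1×II-2: SS|Ss
S/III-4 un II-4×II-3: SS|Ss
S/III-5 un II-4×II-3: SS|Ss
⇒ S over [I-1,I-2,II-1,II-2,II-3,II-4,III-1,III-2,III-3,III-4,III-5]: 32 consistent
W/I-1 un ·: Ww
W/I-2 un ·: Ww
W/II-1 aff I-1×I-2: ww
W/II-2 un ·: Ww
W/II-3 un I-1×I-2: WW|Ww
W/II-4 un ·: WW|Ww
W/III-1 un II-1×II-2: Ww
W/III-2 aff II-1×II-2: ww
W/III-3 aff II-1×II-2: ww
W/III-4 un II-4×II-3: WW|Ww
W/III-5 un II-4×II-3: WW|Ww
⇒ W over [I-1,I-2,II-1,II-2,II-3,II-4,III-1,III-2,III-3,III-4,III-5]: 13 consistent

II-3 ∈ {PP Ss WW, PP Ss Ww, Pp Ss WW, Pp Ss Ww}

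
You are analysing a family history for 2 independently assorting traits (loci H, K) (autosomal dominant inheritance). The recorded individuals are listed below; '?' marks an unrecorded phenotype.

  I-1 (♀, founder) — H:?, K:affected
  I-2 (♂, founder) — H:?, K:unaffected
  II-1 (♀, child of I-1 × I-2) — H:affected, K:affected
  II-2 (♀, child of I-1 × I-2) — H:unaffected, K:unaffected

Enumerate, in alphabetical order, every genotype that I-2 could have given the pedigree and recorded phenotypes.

I-2 ∈ {Hh kk, hh kk}

H/I-1 ? ·: hh|Hh
H/I-2 ? ·: hh|Hh
H/II-1 aff I-1×I-2: Hh|HH
H/II-2 un I-1×I-2: hh
⇒ H over [I-1,I-2,II-1,II-2]: 4 consistent
K/I-1 aff ·: Kk
K/I-2 un ·: kk
K/II-1 aff I-1×I-2: Kk
K/II-2 un I-1×I-2: kk
⇒ K over [I-1,I-2,II-1,II-2]: 1 consistent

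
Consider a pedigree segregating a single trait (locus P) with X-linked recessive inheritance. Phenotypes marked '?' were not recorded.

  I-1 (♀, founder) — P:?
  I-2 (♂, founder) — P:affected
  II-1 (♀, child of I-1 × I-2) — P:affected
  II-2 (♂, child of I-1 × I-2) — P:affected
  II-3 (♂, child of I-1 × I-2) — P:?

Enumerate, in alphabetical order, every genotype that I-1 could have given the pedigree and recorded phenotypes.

I-1 ∈ {X^PX^p, X^pX^p}

P/I-1 ? ·: X^PX^p|X^pX^p
P/I-2 aff ·: X^pY
P/II-1 aff I-1×I-2: X^pX^p
P/II-2 aff I-1×I-2: X^pY
P/II-3 ? I-1×I-2: X^PY|X^pY
⇒ P over [I-1,I-2,II-1,II-2,II-3]: 3 consistent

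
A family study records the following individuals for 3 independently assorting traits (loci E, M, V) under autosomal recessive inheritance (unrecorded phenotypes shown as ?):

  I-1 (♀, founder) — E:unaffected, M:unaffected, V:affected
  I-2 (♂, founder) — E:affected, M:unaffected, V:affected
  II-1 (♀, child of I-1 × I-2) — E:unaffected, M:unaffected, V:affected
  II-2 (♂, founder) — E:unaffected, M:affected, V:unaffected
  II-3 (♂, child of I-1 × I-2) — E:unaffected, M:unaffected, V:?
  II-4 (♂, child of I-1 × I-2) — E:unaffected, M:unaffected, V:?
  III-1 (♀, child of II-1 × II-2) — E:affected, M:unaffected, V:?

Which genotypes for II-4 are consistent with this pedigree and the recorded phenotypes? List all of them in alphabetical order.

II-4 ∈ {Ee MM vv, Ee Mm vv}

E/I-1 un ·: EE|Ee
E/I-2 aff ·: ee
E/II-1 un I-1×I-2: Ee
E/II-2 un ·: Ee
E/II-3 un I-1×I-2: Ee
E/II-4 un I-1×I-2: Ee
E/III-1 aff II-1×II-2: ee
⇒ E over [I-1,I-2,II-1,II-2,II-3,II-4,III-1]: 2 consistent
M/I-1 un ·: MM|Mm
M/I-2 un ·: MM|Mm
M/II-1 un I-1×I-2: MM|Mm
M/II-2 aff ·: mm
M/II-3 un I-1×I-2: MM|Mm
M/II-4 un I-1×I-2: MM|Mm
M/III-1 un II-1×II-2: Mm
⇒ M over [I-1,I-2,II-1,II-2,II-3,II-4,III-1]: 25 consistent
V/I-1 aff ·: vv
V/I-2 aff ·: vv
V/II-1 aff I-1×I-2: vv
V/II-2 un ·: VV|Vv
V/II-3 ? I-1×I-2: vv
V/II-4 ? I-1×I-2: vv
V/III-1 ? II-1×II-2: Vv|vv
⇒ V over [I-1,I-2,II-1,II-2,II-3,II-4,III-1]: 3 consistent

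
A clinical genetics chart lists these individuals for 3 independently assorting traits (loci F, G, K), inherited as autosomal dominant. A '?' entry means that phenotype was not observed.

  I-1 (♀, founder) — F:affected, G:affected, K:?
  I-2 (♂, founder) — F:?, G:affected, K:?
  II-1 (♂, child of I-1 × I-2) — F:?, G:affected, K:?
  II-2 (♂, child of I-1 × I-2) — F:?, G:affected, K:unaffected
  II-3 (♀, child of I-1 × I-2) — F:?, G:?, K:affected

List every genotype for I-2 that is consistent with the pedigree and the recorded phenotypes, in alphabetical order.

I-2 ∈ {FF GG Kk, FF GG kk, FF Gg Kk, FF Gg kk, Ff GG Kk, Ff GG kk, Ff Gg Kk, Ff Gg kk, ff GG Kk, ff GG kk, ff Gg Kk, ff Gg kk}

F/I-1 aff ·: Ff|FF
F/I-2 ? ·: ff|Ff|FF
F/II-1 ? I-1×I-2: ff|Ff|FF
F/II-2 ? I-1×I-2: ff|Ff|FF
F/II-3 ? I-1×I-2: ff|Ff|FF
⇒ F over [I-1,I-2,II-1,II-2,II-3]: 53 consistent
G/I-1 aff ·: Gg|GG
G/I-2 aff ·: Gg|GG
G/II-1 aff I-1×I-2: Gg|GG
G/II-2 aff I-1×I-2: Gg|GG
G/II-3 ? I-1×I-2: gg|Gg|GG
⇒ G over [I-1,I-2,II-1,II-2,II-3]: 29 consistent
K/I-1 ? ·: kk|Kk
K/I-2 ? ·: kk|Kk
K/II-1 ? I-1×I-2: kk|Kk|KK
K/II-2 un I-1×I-2: kk
K/II-3 aff I-1×I-2: Kk|KK
⇒ K over [I-1,I-2,II-1,II-2,II-3]: 10 consistent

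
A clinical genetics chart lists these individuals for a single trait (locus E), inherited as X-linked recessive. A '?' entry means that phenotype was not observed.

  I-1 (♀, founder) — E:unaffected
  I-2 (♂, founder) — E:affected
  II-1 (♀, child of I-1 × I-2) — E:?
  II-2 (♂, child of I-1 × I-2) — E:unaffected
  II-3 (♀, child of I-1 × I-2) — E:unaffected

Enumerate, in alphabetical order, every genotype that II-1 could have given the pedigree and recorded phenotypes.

II-1 ∈ {X^EX^e, X^eX^e}

E/I-1 un ·: X^EX^E|X^EX^e
E/I-2 aff ·: X^eY
E/II-1 ? I-1×I-2: X^EX^e|X^eX^e
E/II-2 un I-1×I-2: X^EY
E/II-3 un I-1×I-2: X^EX^e
⇒ E over [I-1,I-2,II-1,II-2,II-3]: 3 consistent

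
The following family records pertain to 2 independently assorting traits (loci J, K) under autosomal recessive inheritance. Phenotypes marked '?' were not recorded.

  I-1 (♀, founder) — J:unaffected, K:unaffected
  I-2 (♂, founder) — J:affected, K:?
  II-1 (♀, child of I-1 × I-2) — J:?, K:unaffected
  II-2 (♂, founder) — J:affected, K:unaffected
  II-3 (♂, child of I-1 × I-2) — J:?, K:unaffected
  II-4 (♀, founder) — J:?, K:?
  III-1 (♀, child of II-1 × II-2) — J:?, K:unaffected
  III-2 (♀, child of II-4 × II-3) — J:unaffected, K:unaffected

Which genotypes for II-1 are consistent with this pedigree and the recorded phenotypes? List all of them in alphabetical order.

J/I-1 un ·: JJ|Jj
J/I-2 aff ·: jj
J/II-1 ? I-1×I-2: Jj|jj
J/II-2 aff ·: jj
J/II-3 ? I-1×I-2: Jj|jj
J/II-4 ? ·: JJ|Jj|jj
J/III-1 ? II-1×II-2: Jj|jj
J/III-2 un II-4×II-3: JJ|Jj
⇒ J over [I-1,I-2,II-1,II-2,II-3,II-4,III-1,III-2]: 31 consistent
K/I-1 un ·: KK|Kk
K/I-2 ? ·: KK|Kk|kk
K/II-1 un I-1×I-2: KK|Kk
K/II-2 un ·: KK|Kk
K/II-3 un I-1×I-2: KK|Kk
K/II-4 ? ·: KK|Kk|kk
K/III-1 un II-1×II-2: KK|Kk
K/III-2 un II-4×II-3: KK|Kk
⇒ K over [I-1,I-2,II-1,II-2,II-3,II-4,III-1,III-2]: 241 consistent

II-1 ∈ {Jj KK, Jj Kk, jj KK, jj Kk}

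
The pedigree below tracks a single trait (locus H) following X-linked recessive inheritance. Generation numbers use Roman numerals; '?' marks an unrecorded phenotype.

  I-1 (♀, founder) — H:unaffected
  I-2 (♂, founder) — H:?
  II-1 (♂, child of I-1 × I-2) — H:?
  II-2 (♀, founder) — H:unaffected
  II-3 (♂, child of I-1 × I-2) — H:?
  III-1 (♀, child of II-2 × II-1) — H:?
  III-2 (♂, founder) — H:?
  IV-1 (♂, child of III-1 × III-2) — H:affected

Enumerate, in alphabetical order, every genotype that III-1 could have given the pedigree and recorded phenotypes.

III-1 ∈ {X^HX^h, X^hX^h}

H/I-1 un ·: X^HX^H|X^HX^h
H/I-2 ? ·: X^HY|X^hY
H/II-1 ? I-1×I-2: X^HY|X^hY
H/II-2 un ·: X^HX^H|X^HX^h
H/II-3 ? I-1×I-2: X^HY|X^hY
H/III-1 ? II-2×II-1: X^HX^h|X^hX^h
H/III-2 ? ·: X^HY|X^hY
H/IV-1 aff III-1×III-2: X^hY
⇒ H over [I-1,I-2,II-1,II-2,II-3,III-1,III-2,IV-1]: 36 consistent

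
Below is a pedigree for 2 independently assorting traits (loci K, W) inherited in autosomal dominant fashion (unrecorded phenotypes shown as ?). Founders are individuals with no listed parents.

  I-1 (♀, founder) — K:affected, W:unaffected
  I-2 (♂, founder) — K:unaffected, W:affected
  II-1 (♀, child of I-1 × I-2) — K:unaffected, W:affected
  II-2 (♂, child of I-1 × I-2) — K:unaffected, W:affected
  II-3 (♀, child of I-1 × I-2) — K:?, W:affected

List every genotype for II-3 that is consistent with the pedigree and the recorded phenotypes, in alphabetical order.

K/I-1 aff ·: Kk
K/I-2 un ·: kk
K/II-1 un I-1×I-2: kk
K/II-2 un I-1×I-2: kk
K/II-3 ? I-1×I-2: kk|Kk
⇒ K over [I-1,I-2,II-1,II-2,II-3]: 2 consistent
W/I-1 un ·: ww
W/I-2 aff ·: Ww|WW
W/II-1 aff I-1×I-2: Ww
W/II-2 aff I-1×I-2: Ww
W/II-3 aff I-1×I-2: Ww
⇒ W over [I-1,I-2,II-1,II-2,II-3]: 2 consistent

II-3 ∈ {Kk Ww, kk Ww}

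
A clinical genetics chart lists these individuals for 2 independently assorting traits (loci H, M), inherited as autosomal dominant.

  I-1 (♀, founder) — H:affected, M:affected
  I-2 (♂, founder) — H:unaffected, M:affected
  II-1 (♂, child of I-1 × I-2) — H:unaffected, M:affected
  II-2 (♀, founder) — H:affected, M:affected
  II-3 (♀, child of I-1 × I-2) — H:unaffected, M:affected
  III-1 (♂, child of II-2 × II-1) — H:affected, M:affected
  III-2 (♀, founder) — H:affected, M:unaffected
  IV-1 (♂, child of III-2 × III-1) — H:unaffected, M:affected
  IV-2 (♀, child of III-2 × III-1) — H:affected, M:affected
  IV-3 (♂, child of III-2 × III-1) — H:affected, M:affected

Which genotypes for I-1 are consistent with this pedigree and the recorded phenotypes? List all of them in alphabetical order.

I-1 ∈ {Hh MM, Hh Mm}

H/I-1 aff ·: Hh
H/I-2 un ·: hh
H/II-1 un I-1×I-2: hh
H/II-2 aff ·: Hh|HH
H/II-3 un I-1×I-2: hh
H/III-1 aff II-2×II-1: Hh
H/III-2 aff ·: Hh
H/IV-1 un III-2×III-1: hh
H/IV-2 aff III-2×III-1: Hh|HH
H/IV-3 aff III-2×III-1: Hh|HH
⇒ H over [I-1,I-2,II-1,II-2,II-3,III-1,III-2,IV-1,IV-2,IV-3]: 8 consistent
M/I-1 aff ·: Mm|MM
M/I-2 aff ·: Mm|MM
M/II-1 aff I-1×I-2: Mm|MM
M/II-2 aff ·: Mm|MM
M/II-3 aff I-1×I-2: Mm|MM
M/III-1 aff II-2×II-1: Mm|MM
M/III-2 un ·: mm
M/IV-1 aff III-2×III-1: Mm
M/IV-2 aff III-2×III-1: Mm
M/IV-3 aff III-2×III-1: Mm
⇒ M over [I-1,I-2,II-1,II-2,II-3,III-1,III-2,IV-1,IV-2,IV-3]: 45 consistent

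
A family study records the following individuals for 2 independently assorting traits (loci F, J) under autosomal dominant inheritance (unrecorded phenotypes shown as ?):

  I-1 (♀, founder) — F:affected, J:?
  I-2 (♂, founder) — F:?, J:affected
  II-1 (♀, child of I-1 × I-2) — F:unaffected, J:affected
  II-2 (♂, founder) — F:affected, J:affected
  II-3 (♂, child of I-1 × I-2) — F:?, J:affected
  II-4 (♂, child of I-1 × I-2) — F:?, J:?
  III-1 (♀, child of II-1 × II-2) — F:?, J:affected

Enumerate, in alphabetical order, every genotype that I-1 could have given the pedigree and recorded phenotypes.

I-1 ∈ {Ff JJ, Ff Jj, Ff jj}

F/I-1 aff ·: Ff
F/I-2 ? ·: ff|Ff
F/II-1 un I-1×I-2: ff
F/II-2 aff ·: Ff|FF
F/II-3 ? I-1×I-2: ff|Ff|FF
F/II-4 ? I-1×I-2: ff|Ff|FF
F/III-1 ? II-1×II-2: ff|Ff
⇒ F over [I-1,I-2,II-1,II-2,II-3,II-4,III-1]: 39 consistent
J/I-1 ? ·: jj|Jj|JJ
J/I-2 aff ·: Jj|JJ
J/II-1 aff I-1×I-2: Jj|JJ
J/II-2 aff ·: Jj|JJ
J/II-3 aff I-1×I-2: Jj|JJ
J/II-4 ? I-1×I-2: jj|Jj|JJ
J/III-1 aff II-1×II-2: Jj|JJ
⇒ J over [I-1,I-2,II-1,II-2,II-3,II-4,III-1]: 113 consistent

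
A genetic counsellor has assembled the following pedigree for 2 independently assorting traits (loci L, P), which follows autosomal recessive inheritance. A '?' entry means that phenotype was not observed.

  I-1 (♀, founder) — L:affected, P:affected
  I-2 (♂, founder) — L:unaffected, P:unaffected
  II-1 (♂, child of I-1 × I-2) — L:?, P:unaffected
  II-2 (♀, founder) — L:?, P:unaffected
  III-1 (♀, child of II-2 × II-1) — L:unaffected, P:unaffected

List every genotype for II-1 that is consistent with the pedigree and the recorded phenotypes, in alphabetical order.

L/I-1 aff ·: ll
L/I-2 un ·: LL|Ll
L/II-1 ? I-1×I-2: Ll|ll
L/II-2 ? ·: LL|Ll|ll
L/III-1 un II-2×II-1: LL|Ll
⇒ L over [I-1,I-2,II-1,II-2,III-1]: 12 consistent
P/I-1 aff ·: pp
P/I-2 un ·: PP|Pp
P/II-1 un I-1×I-2: Pp
P/II-2 un ·: PP|Pp
P/III-1 un II-2×II-1: PP|Pp
⇒ P over [I-1,I-2,II-1,II-2,III-1]: 8 consistent

II-1 ∈ {Ll Pp, ll Pp}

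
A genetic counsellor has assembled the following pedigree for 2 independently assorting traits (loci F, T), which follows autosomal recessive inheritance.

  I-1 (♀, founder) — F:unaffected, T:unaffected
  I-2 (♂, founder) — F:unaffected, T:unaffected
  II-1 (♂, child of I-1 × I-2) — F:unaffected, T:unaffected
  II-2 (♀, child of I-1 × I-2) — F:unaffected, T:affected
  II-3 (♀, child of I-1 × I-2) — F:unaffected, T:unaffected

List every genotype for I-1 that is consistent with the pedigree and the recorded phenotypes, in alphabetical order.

I-1 ∈ {FF Tt, Ff Tt}

F/I-1 un ·: FF|Ff
F/I-2 un ·: FF|Ff
F/II-1 un I-1×I-2: FF|Ff
F/II-2 un I-1×I-2: FF|Ff
F/II-3 un I-1×I-2: FF|Ff
⇒ F over [I-1,I-2,II-1,II-2,II-3]: 25 consistent
T/I-1 un ·: Tt
T/I-2 un ·: Tt
T/II-1 un I-1×I-2: TT|Tt
T/II-2 aff I-1×I-2: tt
T/II-3 un I-1×I-2: TT|Tt
⇒ T over [I-1,I-2,II-1,II-2,II-3]: 4 consistent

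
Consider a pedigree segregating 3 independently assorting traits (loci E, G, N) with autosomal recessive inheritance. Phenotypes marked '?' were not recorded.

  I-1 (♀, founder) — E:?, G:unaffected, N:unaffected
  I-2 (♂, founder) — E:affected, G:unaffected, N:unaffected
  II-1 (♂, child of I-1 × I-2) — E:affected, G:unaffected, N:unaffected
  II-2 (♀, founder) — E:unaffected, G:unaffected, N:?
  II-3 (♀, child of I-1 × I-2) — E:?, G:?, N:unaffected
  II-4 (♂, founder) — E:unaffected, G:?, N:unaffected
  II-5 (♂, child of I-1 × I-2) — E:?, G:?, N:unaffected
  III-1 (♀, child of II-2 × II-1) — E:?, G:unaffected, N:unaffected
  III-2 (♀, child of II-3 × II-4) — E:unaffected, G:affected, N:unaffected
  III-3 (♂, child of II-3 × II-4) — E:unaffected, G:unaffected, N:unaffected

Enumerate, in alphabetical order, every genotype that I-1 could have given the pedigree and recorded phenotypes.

I-1 ∈ {Ee GG NN, Ee GG Nn, Ee Gg NN, Ee Gg Nn, ee GG NN, ee GG Nn, ee Gg NN, ee Gg Nn}

E/I-1 ? ·: Ee|ee
E/I-2 aff ·: ee
E/II-1 aff I-1×I-2: ee
E/II-2 un ·: EE|Ee
E/II-3 ? I-1×I-2: Ee|ee
E/II-4 un ·: EE|Ee
E/II-5 ? I-1×I-2: Ee|ee
E/III-1 ? II-2×II-1: Ee|ee
E/III-2 un II-3×II-4: EE|Ee
E/III-3 un II-3×II-4: EE|Ee
⇒ E over [I-1,I-2,II-1,II-2,II-3,II-4,II-5,III-1,III-2,III-3]: 66 consistent
G/I-1 un ·: GG|Gg
G/I-2 un ·: GG|Gg
G/II-1 un I-1×I-2: GG|Gg
G/II-2 un ·: GG|Gg
G/II-3 ? I-1×I-2: Gg|gg
G/II-4 ? ·: Gg|gg
G/II-5 ? I-1×I-2: GG|Gg|gg
G/III-1 un II-2×II-1: GG|Gg
G/III-2 aff II-3×II-4: gg
G/III-3 un II-3×II-4: GG|Gg
⇒ G over [I-1,I-2,II-1,II-2,II-3,II-4,II-5,III-1,III-2,III-3]: 168 consistent
N/I-1 un ·: NN|Nn
N/I-2 un ·: NN|Nn
N/II-1 un I-1×I-2: NN|Nn
N/II-2 ? ·: NN|Nn|nn
N/II-3 un I-1×I-2: NN|Nn
N/II-4 un ·: NN|Nn
N/II-5 un I-1×I-2: NN|Nn
N/III-1 un II-2×II-1: NN|Nn
N/III-2 un II-3×II-4: NN|Nn
N/III-3 un II-3×II-4: NN|Nn
⇒ N over [I-1,I-2,II-1,II-2,II-3,II-4,II-5,III-1,III-2,III-3]: 722 consistent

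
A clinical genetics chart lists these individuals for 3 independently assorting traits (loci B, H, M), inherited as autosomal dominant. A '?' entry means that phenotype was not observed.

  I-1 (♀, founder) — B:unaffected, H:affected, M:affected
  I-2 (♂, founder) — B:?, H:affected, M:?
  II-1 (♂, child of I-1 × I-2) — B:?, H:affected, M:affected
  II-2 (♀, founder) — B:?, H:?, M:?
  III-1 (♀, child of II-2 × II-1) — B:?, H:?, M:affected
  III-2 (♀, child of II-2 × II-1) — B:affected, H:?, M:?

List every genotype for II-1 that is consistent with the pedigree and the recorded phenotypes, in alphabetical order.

B/I-1 un ·: bb
B/I-2 ? ·: bb|Bb|BB
B/II-1 ? I-1×I-2: bb|Bb
B/II-2 ? ·: bb|Bb|BB
B/III-1 ? II-2×II-1: bb|Bb|BB
B/III-2 aff II-2×II-1: Bb|BB
⇒ B over [I-1,I-2,II-1,II-2,III-1,III-2]: 30 consistent
H/I-1 aff ·: Hh|HH
H/I-2 aff ·: Hh|HH
H/II-1 aff I-1×I-2: Hh|HH
H/II-2 ? ·: hh|Hh|HH
H/III-1 ? II-2×II-1: hh|Hh|HH
H/III-2 ? II-2×II-1: hh|Hh|HH
⇒ H over [I-1,I-2,II-1,II-2,III-1,III-2]: 75 consistent
M/I-1 aff ·: Mm|MM
M/I-2 ? ·: mm|Mm|MM
M/II-1 aff I-1×I-2: Mm|MM
M/II-2 ? ·: mm|Mm|MM
M/III-1 aff II-2×II-1: Mm|MM
M/III-2 ? II-2×II-1: mm|Mm|MM
⇒ M over [I-1,I-2,II-1,II-2,III-1,III-2]: 84 consistent

II-1 ∈ {Bb HH MM, Bb HH Mm, Bb Hh MM, Bb Hh Mm, bb HH MM, bb HH Mm, bb Hh MM, bb Hh Mm}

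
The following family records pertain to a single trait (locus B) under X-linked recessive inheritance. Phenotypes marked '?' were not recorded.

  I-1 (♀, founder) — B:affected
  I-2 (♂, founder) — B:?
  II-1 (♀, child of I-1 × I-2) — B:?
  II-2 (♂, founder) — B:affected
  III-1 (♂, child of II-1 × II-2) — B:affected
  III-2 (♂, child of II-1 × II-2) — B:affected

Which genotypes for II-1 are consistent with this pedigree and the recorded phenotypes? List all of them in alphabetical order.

II-1 ∈ {X^BX^b, X^bX^b}

B/I-1 aff ·: X^bX^b
B/I-2 ? ·: X^BY|X^bY
B/II-1 ? I-1×I-2: X^BX^b|X^bX^b
B/II-2 aff ·: X^bY
B/III-1 aff II-1×II-2: X^bY
B/III-2 aff II-1×II-2: X^bY
⇒ B over [I-1,I-2,II-1,II-2,III-1,III-2]: 2 consistent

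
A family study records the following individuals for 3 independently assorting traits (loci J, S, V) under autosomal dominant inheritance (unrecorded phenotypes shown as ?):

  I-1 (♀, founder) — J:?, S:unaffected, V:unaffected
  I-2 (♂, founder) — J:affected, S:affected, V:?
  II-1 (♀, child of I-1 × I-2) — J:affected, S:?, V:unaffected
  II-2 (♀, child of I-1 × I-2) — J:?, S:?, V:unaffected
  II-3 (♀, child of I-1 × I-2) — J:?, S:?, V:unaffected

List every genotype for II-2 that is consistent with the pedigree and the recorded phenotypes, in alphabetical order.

II-2 ∈ {JJ Ss vv, JJ ss vv, Jj Ss vv, Jj ss vv, jj Ss vv, jj ss vv}

J/I-1 ? ·: jj|Jj|JJ
J/I-2 aff ·: Jj|JJ
J/II-1 aff I-1×I-2: Jj|JJ
J/II-2 ? I-1×I-2: jj|Jj|JJ
J/II-3 ? I-1×I-2: jj|Jj|JJ
⇒ J over [I-1,I-2,II-1,II-2,II-3]: 40 consistent
S/I-1 un ·: ss
S/I-2 aff ·: Ss|SS
S/II-1 ? I-1×I-2: ss|Ss
S/II-2 ? I-1×I-2: ss|Ss
S/II-3 ? I-1×I-2: ss|Ss
⇒ S over [I-1,I-2,II-1,II-2,II-3]: 9 consistent
V/I-1 un ·: vv
V/I-2 ? ·: vv|Vv
V/II-1 un I-1×I-2: vv
V/II-2 un I-1×I-2: vv
V/II-3 un I-1×I-2: vv
⇒ V over [I-1,I-2,II-1,II-2,II-3]: 2 consistent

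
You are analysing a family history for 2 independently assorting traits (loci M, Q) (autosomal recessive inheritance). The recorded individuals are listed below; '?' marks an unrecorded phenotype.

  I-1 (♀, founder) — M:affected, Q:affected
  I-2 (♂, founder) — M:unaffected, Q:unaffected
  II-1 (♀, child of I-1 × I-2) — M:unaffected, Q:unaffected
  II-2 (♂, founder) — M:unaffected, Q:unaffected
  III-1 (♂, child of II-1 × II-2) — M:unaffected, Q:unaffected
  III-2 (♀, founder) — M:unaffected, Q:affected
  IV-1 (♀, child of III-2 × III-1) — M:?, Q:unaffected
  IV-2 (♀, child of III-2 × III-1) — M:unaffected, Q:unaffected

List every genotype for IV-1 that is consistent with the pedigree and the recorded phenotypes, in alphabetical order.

M/I-1 aff ·: mm
M/I-2 un ·: MM|Mm
M/II-1 un I-1×I-2: Mm
M/II-2 un ·: MM|Mm
M/III-1 un II-1×II-2: MM|Mm
M/III-2 un ·: MM|Mm
M/IV-1 ? III-2×III-1: MM|Mm|mm
M/IV-2 un III-2×III-1: MM|Mm
⇒ M over [I-1,I-2,II-1,II-2,III-1,III-2,IV-1,IV-2]: 60 consistent
Q/I-1 aff ·: qq
Q/I-2 un ·: QQ|Qq
Q/II-1 un I-1×I-2: Qq
Q/II-2 un ·: QQ|Qq
Q/III-1 un II-1×II-2: QQ|Qq
Q/III-2 aff ·: qq
Q/IV-1 un III-2×III-1: Qq
Q/IV-2 un III-2×III-1: Qq
⇒ Q over [I-1,I-2,II-1,II-2,III-1,III-2,IV-1,IV-2]: 8 consistent

IV-1 ∈ {MM Qq, Mm Qq, mm Qq}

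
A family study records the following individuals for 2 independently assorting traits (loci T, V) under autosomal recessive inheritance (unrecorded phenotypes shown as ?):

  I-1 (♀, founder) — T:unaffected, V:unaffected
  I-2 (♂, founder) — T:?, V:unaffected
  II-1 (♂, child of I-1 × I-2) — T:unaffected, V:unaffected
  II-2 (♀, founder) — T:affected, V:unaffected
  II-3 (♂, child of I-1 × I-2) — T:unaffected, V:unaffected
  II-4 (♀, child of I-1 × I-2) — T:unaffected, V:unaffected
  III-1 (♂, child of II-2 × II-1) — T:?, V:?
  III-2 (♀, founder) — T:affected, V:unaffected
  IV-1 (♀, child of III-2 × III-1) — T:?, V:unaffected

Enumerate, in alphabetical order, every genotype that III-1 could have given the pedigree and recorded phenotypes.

T/I-1 un ·: TT|Tt
T/I-2 ? ·: TT|Tt|tt
T/II-1 un I-1×I-2: TT|Tt
T/II-2 aff ·: tt
T/II-3 un I-1×I-2: TT|Tt
T/II-4 un I-1×I-2: TT|Tt
T/III-1 ? II-2×II-1: Tt|tt
T/III-2 aff ·: tt
T/IV-1 ? III-2×III-1: Tt|tt
⇒ T over [I-1,I-2,II-1,II-2,II-3,II-4,III-1,III-2,IV-1]: 68 consistent
V/I-1 un ·: VV|Vv
V/I-2 un ·: VV|Vv
V/II-1 un I-1×I-2: VV|Vv
V/II-2 un ·: VV|Vv
V/II-3 un I-1×I-2: VV|Vv
V/II-4 un I-1×I-2: VV|Vv
V/III-1 ? II-2×II-1: VV|Vv|vv
V/III-2 un ·: VV|Vv
V/IV-1 un III-2×III-1: VV|Vv
⇒ V over [I-1,I-2,II-1,II-2,II-3,II-4,III-1,III-2,IV-1]: 322 consistent

III-1 ∈ {Tt VV, Tt Vv, Tt vv, tt VV, tt Vv, tt vv}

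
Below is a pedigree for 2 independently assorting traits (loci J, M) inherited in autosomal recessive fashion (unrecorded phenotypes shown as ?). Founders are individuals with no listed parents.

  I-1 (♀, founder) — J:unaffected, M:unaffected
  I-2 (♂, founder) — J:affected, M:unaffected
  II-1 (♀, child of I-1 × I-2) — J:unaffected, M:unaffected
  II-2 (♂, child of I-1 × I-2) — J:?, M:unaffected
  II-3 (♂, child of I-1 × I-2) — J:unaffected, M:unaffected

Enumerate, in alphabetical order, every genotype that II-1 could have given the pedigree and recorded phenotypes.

J/I-1 un ·: JJ|Jj
J/I-2 aff ·: jj
J/II-1 un I-1×I-2: Jj
J/II-2 ? I-1×I-2: Jj|jj
J/II-3 un I-1×I-2: Jj
⇒ J over [I-1,I-2,II-1,II-2,II-3]: 3 consistent
M/I-1 un ·: MM|Mm
M/I-2 un ·: MM|Mm
M/II-1 un I-1×I-2: MM|Mm
M/II-2 un I-1×I-2: MM|Mm
M/II-3 un I-1×I-2: MM|Mm
⇒ M over [I-1,I-2,II-1,II-2,II-3]: 25 consistent

II-1 ∈ {Jj MM, Jj Mm}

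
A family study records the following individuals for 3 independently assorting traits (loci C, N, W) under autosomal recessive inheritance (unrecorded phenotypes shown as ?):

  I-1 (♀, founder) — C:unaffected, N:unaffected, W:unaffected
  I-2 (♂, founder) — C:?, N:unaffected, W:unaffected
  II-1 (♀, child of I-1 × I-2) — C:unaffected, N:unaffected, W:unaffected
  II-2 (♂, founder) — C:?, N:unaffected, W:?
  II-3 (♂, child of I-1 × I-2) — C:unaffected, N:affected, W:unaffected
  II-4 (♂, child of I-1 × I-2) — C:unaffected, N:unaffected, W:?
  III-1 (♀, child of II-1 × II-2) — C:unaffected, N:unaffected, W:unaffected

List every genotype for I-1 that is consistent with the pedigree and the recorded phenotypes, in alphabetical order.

I-1 ∈ {CC Nn WW, CC Nn Ww, Cc Nn WW, Cc Nn Ww}

C/I-1 un ·: CC|Cc
C/I-2 ? ·: CC|Cc|cc
C/II-1 un I-1×I-2: CC|Cc
C/II-2 ? ·: CC|Cc|cc
C/II-3 un I-1×I-2: CC|Cc
C/II-4 un I-1×I-2: CC|Cc
C/III-1 un II-1×II-2: CC|Cc
⇒ C over [I-1,I-2,II-1,II-2,II-3,II-4,III-1]: 122 consistent
N/I-1 un ·: Nn
N/I-2 un ·: Nn
N/II-1 un I-1×I-2: NN|Nn
N/II-2 un ·: NN|Nn
N/II-3 aff I-1×I-2: nn
N/II-4 un I-1×I-2: NN|Nn
N/III-1 un II-1×II-2: NN|Nn
⇒ N over [I-1,I-2,II-1,II-2,II-3,II-4,III-1]: 14 consistent
W/I-1 un ·: WW|Ww
W/I-2 un ·: WW|Ww
W/II-1 un I-1×I-2: WW|Ww
W/II-2 ? ·: WW|Ww|ww
W/II-3 un I-1×I-2: WW|Ww
W/II-4 ? I-1×I-2: WW|Ww|ww
W/III-1 un II-1×II-2: WW|Ww
⇒ W over [I-1,I-2,II-1,II-2,II-3,II-4,III-1]: 130 consistent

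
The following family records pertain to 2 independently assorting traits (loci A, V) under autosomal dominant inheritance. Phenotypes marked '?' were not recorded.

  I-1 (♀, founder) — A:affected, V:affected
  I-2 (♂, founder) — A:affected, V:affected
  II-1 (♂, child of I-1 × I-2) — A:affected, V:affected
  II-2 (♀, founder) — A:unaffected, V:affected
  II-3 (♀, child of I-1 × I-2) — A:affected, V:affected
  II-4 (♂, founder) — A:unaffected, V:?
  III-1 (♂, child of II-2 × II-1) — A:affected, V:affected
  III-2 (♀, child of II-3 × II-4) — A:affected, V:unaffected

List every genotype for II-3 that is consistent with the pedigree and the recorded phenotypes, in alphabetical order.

A/I-1 aff ·: Aa|AA
A/I-2 aff ·: Aa|AA
A/II-1 aff I-1×I-2: Aa|AA
A/II-2 un ·: aa
A/II-3 aff I-1×I-2: Aa|AA
A/II-4 un ·: aa
A/III-1 aff II-2×II-1: Aa
A/III-2 aff II-3×II-4: Aa
⇒ A over [I-1,I-2,II-1,II-2,II-3,II-4,III-1,III-2]: 13 consistent
V/I-1 aff ·: Vv|VV
V/I-2 aff ·: Vv|VV
V/II-1 aff I-1×I-2: Vv|VV
V/II-2 aff ·: Vv|VV
V/II-3 aff I-1×I-2: Vv
V/II-4 ? ·: vv|Vv
V/III-1 aff II-2×II-1: Vv|VV
V/III-2 un II-3×II-4: vv
⇒ V over [I-1,I-2,II-1,II-2,II-3,II-4,III-1,III-2]: 42 consistent

II-3 ∈ {AA Vv, Aa Vv}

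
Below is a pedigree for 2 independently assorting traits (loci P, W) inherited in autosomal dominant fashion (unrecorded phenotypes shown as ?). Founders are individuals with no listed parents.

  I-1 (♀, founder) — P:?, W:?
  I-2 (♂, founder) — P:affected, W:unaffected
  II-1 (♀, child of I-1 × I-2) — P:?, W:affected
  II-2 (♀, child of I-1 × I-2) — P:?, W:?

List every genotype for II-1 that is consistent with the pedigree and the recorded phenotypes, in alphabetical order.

P/I-1 ? ·: pp|Pp|PP
P/I-2 aff ·: Pp|PP
P/II-1 ? I-1×I-2: pp|Pp|PP
P/II-2 ? I-1×I-2: pp|Pp|PP
⇒ P over [I-1,I-2,II-1,II-2]: 23 consistent
W/I-1 ? ·: Ww|WW
W/I-2 un ·: ww
W/II-1 aff I-1×I-2: Ww
W/II-2 ? I-1×I-2: ww|Ww
⇒ W over [I-1,I-2,II-1,II-2]: 3 consistent

II-1 ∈ {PP Ww, Pp Ww, pp Ww}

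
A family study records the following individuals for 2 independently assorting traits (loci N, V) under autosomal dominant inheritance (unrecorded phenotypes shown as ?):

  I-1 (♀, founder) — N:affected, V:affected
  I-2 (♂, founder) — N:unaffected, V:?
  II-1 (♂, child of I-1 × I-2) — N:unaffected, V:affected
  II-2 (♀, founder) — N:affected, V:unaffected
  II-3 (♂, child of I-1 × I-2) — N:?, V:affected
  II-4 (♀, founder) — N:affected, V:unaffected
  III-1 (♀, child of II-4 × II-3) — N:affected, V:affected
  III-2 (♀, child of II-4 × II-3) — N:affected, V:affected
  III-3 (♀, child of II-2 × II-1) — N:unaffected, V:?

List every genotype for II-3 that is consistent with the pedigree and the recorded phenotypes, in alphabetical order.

II-3 ∈ {Nn VV, Nn Vv, nn VV, nn Vv}

N/I-1 aff ·: Nn
N/I-2 un ·: nn
N/II-1 un I-1×I-2: nn
N/II-2 aff ·: Nn
N/II-3 ? I-1×I-2: nn|Nn
N/II-4 aff ·: Nn|NN
N/III-1 aff II-4×II-3: Nn|NN
N/III-2 aff II-4×II-3: Nn|NN
N/III-3 un II-2×II-1: nn
⇒ N over [I-1,I-2,II-1,II-2,II-3,II-4,III-1,III-2,III-3]: 10 consistent
V/I-1 aff ·: Vv|VV
V/I-2 ? ·: vv|Vv|VV
V/II-1 aff I-1×I-2: Vv|VV
V/II-2 un ·: vv
V/II-3 aff I-1×I-2: Vv|VV
V/II-4 un ·: vv
V/III-1 aff II-4×II-3: Vv
V/III-2 aff II-4×II-3: Vv
V/III-3 ? II-2×II-1: vv|Vv
⇒ V over [I-1,I-2,II-1,II-2,II-3,II-4,III-1,III-2,III-3]: 23 consistent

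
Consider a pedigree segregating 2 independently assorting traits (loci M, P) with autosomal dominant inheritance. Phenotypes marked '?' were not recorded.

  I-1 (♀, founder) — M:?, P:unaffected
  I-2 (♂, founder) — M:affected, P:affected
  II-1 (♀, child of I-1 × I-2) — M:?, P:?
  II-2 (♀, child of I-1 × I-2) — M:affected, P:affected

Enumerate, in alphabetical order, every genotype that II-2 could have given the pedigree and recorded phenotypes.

M/I-1 ? ·: mm|Mm|MM
M/I-2 aff ·: Mm|MM
M/II-1 ? I-1×I-2: mm|Mm|MM
M/II-2 aff I-1×I-2: Mm|MM
⇒ M over [I-1,I-2,II-1,II-2]: 18 consistent
P/I-1 un ·: pp
P/I-2 aff ·: Pp|PP
P/II-1 ? I-1×I-2: pp|Pp
P/II-2 aff I-1×I-2: Pp
⇒ P over [I-1,I-2,II-1,II-2]: 3 consistent

II-2 ∈ {MM Pp, Mm Pp}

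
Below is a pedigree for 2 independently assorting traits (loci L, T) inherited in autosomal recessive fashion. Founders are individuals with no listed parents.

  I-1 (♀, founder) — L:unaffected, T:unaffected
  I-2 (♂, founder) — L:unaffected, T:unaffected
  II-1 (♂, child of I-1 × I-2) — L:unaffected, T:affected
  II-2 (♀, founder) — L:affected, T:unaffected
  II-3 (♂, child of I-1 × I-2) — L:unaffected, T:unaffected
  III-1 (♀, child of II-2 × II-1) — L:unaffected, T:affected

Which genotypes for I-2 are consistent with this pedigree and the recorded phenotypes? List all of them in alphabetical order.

I-2 ∈ {LL Tt, Ll Tt}

L/I-1 un ·: LL|Ll
L/I-2 un ·: LL|Ll
L/II-1 un I-1×I-2: LL|Ll
L/II-2 aff ·: ll
L/II-3 un I-1×I-2: LL|Ll
L/III-1 un II-2×II-1: Ll
⇒ L over [I-1,I-2,II-1,II-2,II-3,III-1]: 13 consistent
T/I-1 un ·: Tt
T/I-2 un ·: Tt
T/II-1 aff I-1×I-2: tt
T/II-2 un ·: Tt
T/II-3 un I-1×I-2: TT|Tt
T/III-1 aff II-2×II-1: tt
⇒ T over [I-1,I-2,II-1,II-2,II-3,III-1]: 2 consistent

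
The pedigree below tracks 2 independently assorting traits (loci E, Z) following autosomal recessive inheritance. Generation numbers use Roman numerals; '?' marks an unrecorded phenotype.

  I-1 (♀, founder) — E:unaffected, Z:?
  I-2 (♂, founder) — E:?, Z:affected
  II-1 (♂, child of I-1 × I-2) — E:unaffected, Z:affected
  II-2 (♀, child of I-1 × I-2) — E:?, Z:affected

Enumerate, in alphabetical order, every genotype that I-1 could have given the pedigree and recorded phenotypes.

E/I-1 un ·: EE|Ee
E/I-2 ? ·: EE|Ee|ee
E/II-1 un I-1×I-2: EE|Ee
E/II-2 ? I-1×I-2: EE|Ee|ee
⇒ E over [I-1,I-2,II-1,II-2]: 18 consistent
Z/I-1 ? ·: Zz|zz
Z/I-2 aff ·: zz
Z/II-1 aff I-1×I-2: zz
Z/II-2 aff I-1×I-2: zz
⇒ Z over [I-1,I-2,II-1,II-2]: 2 consistent

I-1 ∈ {EE Zz, EE zz, Ee Zz, Ee zz}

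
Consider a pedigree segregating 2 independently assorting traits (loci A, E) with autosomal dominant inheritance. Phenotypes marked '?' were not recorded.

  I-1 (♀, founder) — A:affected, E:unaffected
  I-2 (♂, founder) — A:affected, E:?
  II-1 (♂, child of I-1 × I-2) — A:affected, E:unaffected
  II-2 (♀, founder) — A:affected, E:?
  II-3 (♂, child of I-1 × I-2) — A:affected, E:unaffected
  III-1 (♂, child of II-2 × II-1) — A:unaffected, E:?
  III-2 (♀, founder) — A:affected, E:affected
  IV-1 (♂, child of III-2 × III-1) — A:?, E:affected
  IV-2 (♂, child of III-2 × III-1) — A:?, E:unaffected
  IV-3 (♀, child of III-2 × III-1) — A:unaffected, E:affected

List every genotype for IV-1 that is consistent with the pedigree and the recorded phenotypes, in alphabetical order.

A/I-1 aff ·: Aa|AA
A/I-2 aff ·: Aa|AA
A/II-1 aff I-1×I-2: Aa
A/II-2 aff ·: Aa
A/II-3 aff I-1×I-2: Aa|AA
A/III-1 un II-2×II-1: aa
A/III-2 aff ·: Aa
A/IV-1 ? III-2×III-1: aa|Aa
A/IV-2 ? III-2×III-1: aa|Aa
A/IV-3 un III-2×III-1: aa
⇒ A over [I-1,I-2,II-1,II-2,II-3,III-1,III-2,IV-1,IV-2,IV-3]: 24 consistent
E/I-1 un ·: ee
E/I-2 ? ·: ee|Ee
E/II-1 un I-1×I-2: ee
E/II-2 ? ·: ee|Ee|EE
E/II-3 un I-1×I-2: ee
E/III-1 ? II-2×II-1: ee|Ee
E/III-2 aff ·: Ee
E/IV-1 aff III-2×III-1: Ee|EE
E/IV-2 un III-2×III-1: ee
E/IV-3 aff III-2×III-1: Ee|EE
⇒ E over [I-1,I-2,II-1,II-2,II-3,III-1,III-2,IV-1,IV-2,IV-3]: 20 consistent

IV-1 ∈ {Aa EE, Aa Ee, aa EE, aa Ee}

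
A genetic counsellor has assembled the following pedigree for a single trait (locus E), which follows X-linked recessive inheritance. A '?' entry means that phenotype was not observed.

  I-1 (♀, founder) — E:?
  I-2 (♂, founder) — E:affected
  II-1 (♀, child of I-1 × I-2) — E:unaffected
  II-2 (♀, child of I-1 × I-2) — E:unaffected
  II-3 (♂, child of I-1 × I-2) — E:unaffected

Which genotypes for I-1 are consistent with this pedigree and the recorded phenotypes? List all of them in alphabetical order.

I-1 ∈ {X^EX^E, X^EX^e}

E/I-1 ? ·: X^EX^E|X^EX^e
E/I-2 aff ·: X^eY
E/II-1 un I-1×I-2: X^EX^e
E/II-2 un I-1×I-2: X^EX^e
E/II-3 un I-1×I-2: X^EY
⇒ E over [I-1,I-2,II-1,II-2,II-3]: 2 consistent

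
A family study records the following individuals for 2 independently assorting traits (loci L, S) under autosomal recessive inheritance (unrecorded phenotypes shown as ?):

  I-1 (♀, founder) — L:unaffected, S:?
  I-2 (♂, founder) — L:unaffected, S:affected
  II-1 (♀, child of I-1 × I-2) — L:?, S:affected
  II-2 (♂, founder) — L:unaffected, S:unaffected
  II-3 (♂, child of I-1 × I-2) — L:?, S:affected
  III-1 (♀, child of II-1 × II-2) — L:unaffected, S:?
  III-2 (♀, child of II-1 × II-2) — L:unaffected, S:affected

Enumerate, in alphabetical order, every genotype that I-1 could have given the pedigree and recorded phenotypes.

I-1 ∈ {LL Ss, LL ss, Ll Ss, Ll ss}

L/I-1 un ·: LL|Ll
L/I-2 un ·: LL|Ll
L/II-1 ? I-1×I-2: LL|Ll|ll
L/II-2 un ·: LL|Ll
L/II-3 ? I-1×I-2: LL|Ll|ll
L/III-1 un II-1×II-2: LL|Ll
L/III-2 un II-1×II-2: LL|Ll
⇒ L over [I-1,I-2,II-1,II-2,II-3,III-1,III-2]: 102 consistent
S/I-1 ? ·: Ss|ss
S/I-2 aff ·: ss
S/II-1 aff I-1×I-2: ss
S/II-2 un ·: Ss
S/II-3 aff I-1×I-2: ss
S/III-1 ? II-1×II-2: Ss|ss
S/III-2 aff II-1×II-2: ss
⇒ S over [I-1,I-2,II-1,II-2,II-3,III-1,III-2]: 4 consistent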